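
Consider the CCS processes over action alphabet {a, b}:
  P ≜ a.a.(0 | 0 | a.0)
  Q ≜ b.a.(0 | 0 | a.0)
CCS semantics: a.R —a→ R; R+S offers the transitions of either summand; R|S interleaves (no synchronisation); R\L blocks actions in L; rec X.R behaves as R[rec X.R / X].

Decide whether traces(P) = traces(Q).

Reachable graph of P (4 states):
  s0 = a.a.(0 | 0 | a.0) :: —a→ s1
  s1 = a.(0 | 0 | a.0) :: —a→ s2
  s2 = 0 | 0 | a.0 :: —a→ s3
  s3 = 0 | 0 | 0 :: ∅
Reachable graph of Q (4 states):
  t0 = b.a.(0 | 0 | a.0) :: —b→ t1
  t1 = a.(0 | 0 | a.0) :: —a→ t2
  t2 = 0 | 0 | a.0 :: —a→ t3
  t3 = 0 | 0 | 0 :: ∅
Trace ⟨a⟩ through P, begin at {s0}:
  step 1 (a): {s1}
  ✓ P
Trace ⟨a⟩ through Q, begin at {t0}:
  step 1 (a): ∅ (Q stuck)

trace-distinct — witness ⟨a⟩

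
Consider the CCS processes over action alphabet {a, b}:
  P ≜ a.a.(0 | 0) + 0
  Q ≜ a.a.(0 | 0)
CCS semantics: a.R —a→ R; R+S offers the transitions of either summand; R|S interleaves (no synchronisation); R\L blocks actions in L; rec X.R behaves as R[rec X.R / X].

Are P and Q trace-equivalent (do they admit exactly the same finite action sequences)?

Reachable graph of P (3 states):
  m0 = a.a.(0 | 0) + 0 :: =a=> m1
  m1 = a.(0 | 0) :: =a=> m2
  m2 = 0 | 0 :: (no moves)
Reachable graph of Q (3 states):
  n0 = a.a.(0 | 0) :: =a=> n1
  n1 = a.(0 | 0) :: =a=> n2
  n2 = 0 | 0 :: (no moves)
Bisimilarity quotient blocks:
  B0 = {m0, n0}
  B1 = {m1, n1}
  B2 = {m2, n2}
m0 ∈ B0, n0 ∈ B0 → same block
Bisimilar ⇒ trace-equivalent.

trace-equivalent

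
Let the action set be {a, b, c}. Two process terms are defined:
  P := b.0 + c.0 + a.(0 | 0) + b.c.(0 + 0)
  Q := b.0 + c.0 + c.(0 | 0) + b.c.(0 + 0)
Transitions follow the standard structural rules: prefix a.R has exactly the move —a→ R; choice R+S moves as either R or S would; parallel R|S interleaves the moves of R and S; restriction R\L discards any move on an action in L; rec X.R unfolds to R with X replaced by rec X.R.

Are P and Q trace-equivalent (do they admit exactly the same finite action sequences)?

trace-distinct — witness ⟨a⟩

Reachable graph of P (5 states):
  p0 = b.0 + c.0 + a.(0 | 0) + b.c.(0 + 0) has moves --a--▸ p1, --b--▸ p2, --b--▸ p3, --c--▸ p2
  p1 = 0 | 0 has moves ∅
  p2 = 0 has moves ∅
  p3 = c.(0 + 0) has moves --c--▸ p4
  p4 = 0 + 0 has moves ∅
Reachable graph of Q (5 states):
  q0 = b.0 + c.0 + c.(0 | 0) + b.c.(0 + 0) has moves --b--▸ q1, --b--▸ q2, --c--▸ q1, --c--▸ q3
  q1 = 0 has moves ∅
  q2 = c.(0 + 0) has moves --c--▸ q4
  q3 = 0 | 0 has moves ∅
  q4 = 0 + 0 has moves ∅
Run σ = ⟨a⟩ on P: start {p0}
  [1] a ⇒ {p1}
  P completes σ.
Run σ = ⟨a⟩ on Q: start {q0}
  [1] a ⇒ ∅ (Q stuck)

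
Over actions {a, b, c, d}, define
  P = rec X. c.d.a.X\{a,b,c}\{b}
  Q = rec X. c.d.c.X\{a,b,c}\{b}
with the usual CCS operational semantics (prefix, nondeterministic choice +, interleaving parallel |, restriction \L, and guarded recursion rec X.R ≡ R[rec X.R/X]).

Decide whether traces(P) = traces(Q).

P's transition system — 4 states:
  m0 = rec X. c.d.a.X\{a,b,c}\{b} → -c-> m1
  m1 = d.a.(rec X. c.d.a.X\{a,b,c}\{b})\{a,b,c}\{b} → -d-> m2
  m2 = a.(rec X. c.d.a.X\{a,b,c}\{b})\{a,b,c}\{b} → -a-> m3
  m3 = (rec X. c.d.a.X\{a,b,c}\{b})\{a,b,c}\{b} → (no moves)
Q's transition system — 4 states:
  n0 = rec X. c.d.c.X\{a,b,c}\{b} → -c-> n1
  n1 = d.c.(rec X. c.d.c.X\{a,b,c}\{b})\{a,b,c}\{b} → -d-> n2
  n2 = c.(rec X. c.d.c.X\{a,b,c}\{b})\{a,b,c}\{b} → -c-> n3
  n3 = (rec X. c.d.c.X\{a,b,c}\{b})\{a,b,c}\{b} → (no moves)
Executing cda from P (initial set {m0}):
  step 1 (c): {m1}
  step 2 (d): {m2}
  step 3 (a): {m3}
  — P admits the full trace.
Executing cda from Q (initial set {n0}):
  step 1 (c): {n1}
  step 2 (d): {n2}
  step 3 (a): ∅ (Q stuck)

trace-distinct — witness ⟨cda⟩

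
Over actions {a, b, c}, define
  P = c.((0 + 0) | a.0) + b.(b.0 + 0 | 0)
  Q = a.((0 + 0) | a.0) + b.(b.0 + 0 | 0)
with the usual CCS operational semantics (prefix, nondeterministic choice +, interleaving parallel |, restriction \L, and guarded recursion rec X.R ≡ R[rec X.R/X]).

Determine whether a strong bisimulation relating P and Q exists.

not bisimilar

P's transition system — 5 states:
  s0 = c.((0 + 0) | a.0) + b.(b.0 + 0 | 0) ⊢ ··b··> s1, ··c··> s2
  s1 = b.0 + 0 | 0 ⊢ ··b··> s3
  s2 = (0 + 0) | a.0 ⊢ ··a··> s4
  s3 = 0 ⊢ stopped
  s4 = (0 + 0) | 0 ⊢ stopped
Q's transition system — 5 states:
  t0 = a.((0 + 0) | a.0) + b.(b.0 + 0 | 0) ⊢ ··a··> t1, ··b··> t2
  t1 = (0 + 0) | a.0 ⊢ ··a··> t3
  t2 = b.0 + 0 | 0 ⊢ ··b··> t4
  t3 = (0 + 0) | 0 ⊢ stopped
  t4 = 0 ⊢ stopped
Partition-refinement fixed point:
  B0 = {s0}
  B1 = {s2, t1}
  B2 = {s3, s4, t3, t4}
  B3 = {s1, t2}
  B4 = {t0}
s0 ∈ B0, t0 ∈ B4 → different blocks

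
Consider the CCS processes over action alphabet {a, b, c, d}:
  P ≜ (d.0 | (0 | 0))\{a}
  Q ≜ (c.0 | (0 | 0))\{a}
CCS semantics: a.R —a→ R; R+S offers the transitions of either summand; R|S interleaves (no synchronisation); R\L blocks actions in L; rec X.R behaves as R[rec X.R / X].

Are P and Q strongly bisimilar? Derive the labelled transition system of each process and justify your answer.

LTS(P): 2 reachable states
  p0 = (d.0 | (0 | 0))\{a} | --d--▸ p1
  p1 = (0 | (0 | 0))\{a} | ∅
LTS(Q): 2 reachable states
  q0 = (c.0 | (0 | 0))\{a} | --c--▸ q1
  q1 = (0 | (0 | 0))\{a} | ∅
Coarsest stable partition (strong bisimilarity classes):
  B0 = {p0}
  B1 = {p1, q1}
  B2 = {q0}
p0 ∈ B0, q0 ∈ B2 → different blocks

P ≁ Q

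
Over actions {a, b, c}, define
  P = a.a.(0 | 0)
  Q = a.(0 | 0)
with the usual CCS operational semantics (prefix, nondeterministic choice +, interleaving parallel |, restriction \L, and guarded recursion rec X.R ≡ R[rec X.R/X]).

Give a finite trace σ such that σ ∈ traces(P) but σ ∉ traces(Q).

aa

P's transition system — 3 states:
  p0 = a.a.(0 | 0) ⊢ --a--▸ p1
  p1 = a.(0 | 0) ⊢ --a--▸ p2
  p2 = 0 | 0 ⊢ stopped
Q's transition system — 2 states:
  q0 = a.(0 | 0) ⊢ --a--▸ q1
  q1 = 0 | 0 ⊢ stopped
Trace ⟨aa⟩ through P, begin at {p0}:
  after a @ step 1: {p1}
  after a @ step 2: {p2}
  ✓ P
Trace ⟨aa⟩ through Q, begin at {q0}:
  after a @ step 1: {q1}
  after a @ step 2: ∅  — Q cannot continue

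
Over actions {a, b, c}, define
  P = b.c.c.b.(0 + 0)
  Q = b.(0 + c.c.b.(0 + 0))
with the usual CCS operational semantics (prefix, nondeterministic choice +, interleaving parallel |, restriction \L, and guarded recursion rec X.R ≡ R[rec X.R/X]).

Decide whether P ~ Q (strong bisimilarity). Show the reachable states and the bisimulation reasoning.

LTS(P): 5 reachable states
  s0 = b.c.c.b.(0 + 0) → =b=> s1
  s1 = c.c.b.(0 + 0) → =c=> s2
  s2 = c.b.(0 + 0) → =c=> s3
  s3 = b.(0 + 0) → =b=> s4
  s4 = 0 + 0 → ·
LTS(Q): 5 reachable states
  t0 = b.(0 + c.c.b.(0 + 0)) → =b=> t1
  t1 = 0 + c.c.b.(0 + 0) → =c=> t2
  t2 = c.b.(0 + 0) → =c=> t3
  t3 = b.(0 + 0) → =b=> t4
  t4 = 0 + 0 → ·
Coarsest stable partition (strong bisimilarity classes):
  B0 = {s0, t0}
  B1 = {s1, t1}
  B2 = {s2, t2}
  B3 = {s3, t3}
  B4 = {s4, t4}
s0 ∈ B0, t0 ∈ B0 → same block

P ~ Q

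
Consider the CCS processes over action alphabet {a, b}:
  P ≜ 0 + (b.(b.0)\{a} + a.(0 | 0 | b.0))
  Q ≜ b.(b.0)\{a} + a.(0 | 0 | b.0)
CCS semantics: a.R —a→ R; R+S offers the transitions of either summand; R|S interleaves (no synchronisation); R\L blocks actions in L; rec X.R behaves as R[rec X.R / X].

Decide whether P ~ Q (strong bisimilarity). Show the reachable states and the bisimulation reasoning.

LTS(P): 5 reachable states
  p0 = 0 + (b.(b.0)\{a} + a.(0 | 0 | b.0)) → -a-> p1, -b-> p2
  p1 = 0 | 0 | b.0 → -b-> p3
  p2 = (b.0)\{a} → -b-> p4
  p3 = 0 | 0 | 0 → stopped
  p4 = 0\{a} → stopped
LTS(Q): 5 reachable states
  q0 = b.(b.0)\{a} + a.(0 | 0 | b.0) → -a-> q1, -b-> q2
  q1 = 0 | 0 | b.0 → -b-> q3
  q2 = (b.0)\{a} → -b-> q4
  q3 = 0 | 0 | 0 → stopped
  q4 = 0\{a} → stopped
Partition-refinement fixed point:
  B0 = {p0, q0}
  B1 = {p1, p2, q1, q2}
  B2 = {p3, p4, q3, q4}
p0 ∈ B0, q0 ∈ B0 → same block

bisimilar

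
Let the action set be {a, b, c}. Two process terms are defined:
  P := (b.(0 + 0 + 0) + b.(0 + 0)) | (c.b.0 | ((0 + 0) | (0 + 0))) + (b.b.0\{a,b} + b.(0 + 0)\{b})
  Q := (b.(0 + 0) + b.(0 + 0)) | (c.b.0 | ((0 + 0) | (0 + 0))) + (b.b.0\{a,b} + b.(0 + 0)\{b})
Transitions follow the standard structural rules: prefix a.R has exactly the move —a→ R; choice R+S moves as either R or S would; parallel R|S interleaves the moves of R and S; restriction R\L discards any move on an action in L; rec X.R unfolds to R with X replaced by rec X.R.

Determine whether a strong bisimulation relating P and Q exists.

bisimilar

P's transition system — 12 states:
  s0 = (b.(0 + 0 + 0) + b.(0 + 0)) | (c.b.0 | ((0 + 0) | (0 + 0))) + (b.b.0\{a,b} + b.(0 + 0)\{b}) :: ··b··> s1, ··b··> s2, ··b··> s3, ··b··> s4, ··c··> s5
  s1 = (0 + 0 + 0) | (c.b.0 | ((0 + 0) | (0 + 0))) :: ··c··> s6
  s2 = (0 + 0) | (c.b.0 | ((0 + 0) | (0 + 0))) :: ··c··> s7
  s3 = (0 + 0)\{b} :: deadlocked
  s4 = b.0\{a,b} :: ··b··> s8
  s5 = (b.(0 + 0 + 0) + b.(0 + 0)) | (b.0 | ((0 + 0) | (0 + 0))) :: ··b··> s6, ··b··> s7, ··b··> s9
  s6 = (0 + 0 + 0) | (b.0 | ((0 + 0) | (0 + 0))) :: ··b··> s10
  s7 = (0 + 0) | (b.0 | ((0 + 0) | (0 + 0))) :: ··b··> s11
  s8 = 0\{a,b} :: deadlocked
  s9 = (b.(0 + 0 + 0) + b.(0 + 0)) | (0 | ((0 + 0) | (0 + 0))) :: ··b··> s10, ··b··> s11
  s10 = (0 + 0 + 0) | (0 | ((0 + 0) | (0 + 0))) :: deadlocked
  s11 = (0 + 0) | (0 | ((0 + 0) | (0 + 0))) :: deadlocked
Q's transition system — 9 states:
  t0 = (b.(0 + 0) + b.(0 + 0)) | (c.b.0 | ((0 + 0) | (0 + 0))) + (b.b.0\{a,b} + b.(0 + 0)\{b}) :: ··b··> t1, ··b··> t2, ··b··> t3, ··c··> t4
  t1 = (0 + 0) | (c.b.0 | ((0 + 0) | (0 + 0))) :: ··c··> t5
  t2 = (0 + 0)\{b} :: deadlocked
  t3 = b.0\{a,b} :: ··b··> t6
  t4 = (b.(0 + 0) + b.(0 + 0)) | (b.0 | ((0 + 0) | (0 + 0))) :: ··b··> t5, ··b··> t7
  t5 = (0 + 0) | (b.0 | ((0 + 0) | (0 + 0))) :: ··b··> t8
  t6 = 0\{a,b} :: deadlocked
  t7 = (b.(0 + 0) + b.(0 + 0)) | (0 | ((0 + 0) | (0 + 0))) :: ··b··> t8
  t8 = (0 + 0) | (0 | ((0 + 0) | (0 + 0))) :: deadlocked
Coarsest stable partition (strong bisimilarity classes):
  B0 = {s0, t0}
  B1 = {s1, s2, t1}
  B2 = {s4, s6, s7, s9, t3, t5, t7}
  B3 = {s10, s11, s3, s8, t2, t6, t8}
  B4 = {s5, t4}
s0 ∈ B0, t0 ∈ B0 → same block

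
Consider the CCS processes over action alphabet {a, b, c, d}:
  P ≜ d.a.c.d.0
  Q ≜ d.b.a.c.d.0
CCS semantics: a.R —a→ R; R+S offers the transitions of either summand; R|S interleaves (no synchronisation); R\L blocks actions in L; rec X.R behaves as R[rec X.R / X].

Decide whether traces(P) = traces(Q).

trace-distinct — witness ⟨da⟩

Reachable graph of P (5 states):
  s0 = d.a.c.d.0 ⊢ ··d··> s1
  s1 = a.c.d.0 ⊢ ··a··> s2
  s2 = c.d.0 ⊢ ··c··> s3
  s3 = d.0 ⊢ ··d··> s4
  s4 = 0 ⊢ ∅
Reachable graph of Q (6 states):
  t0 = d.b.a.c.d.0 ⊢ ··d··> t1
  t1 = b.a.c.d.0 ⊢ ··b··> t2
  t2 = a.c.d.0 ⊢ ··a··> t3
  t3 = c.d.0 ⊢ ··c··> t4
  t4 = d.0 ⊢ ··d··> t5
  t5 = 0 ⊢ ∅
Trace ⟨da⟩ through P, begin at {s0}:
  step 1 (d): {s1}
  step 2 (a): {s2}
  P completes σ.
Trace ⟨da⟩ through Q, begin at {t0}:
  step 1 (d): {t1}
  step 2 (a): ∅ (Q stuck)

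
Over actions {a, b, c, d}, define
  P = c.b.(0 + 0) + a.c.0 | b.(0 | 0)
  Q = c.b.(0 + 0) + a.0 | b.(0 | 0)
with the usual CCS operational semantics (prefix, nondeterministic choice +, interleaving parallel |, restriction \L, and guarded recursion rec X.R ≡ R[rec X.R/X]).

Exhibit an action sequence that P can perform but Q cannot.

ac

LTS(P): 8 reachable states
  s0 = c.b.(0 + 0) + a.c.0 | b.(0 | 0) → --a--▸ s1, --b--▸ s2, --c--▸ s3
  s1 = c.0 | b.(0 | 0) → --b--▸ s4, --c--▸ s5
  s2 = a.c.0 | (0 | 0) → --a--▸ s4
  s3 = b.(0 + 0) → --b--▸ s6
  s4 = c.0 | (0 | 0) → --c--▸ s7
  s5 = 0 | b.(0 | 0) → --b--▸ s7
  s6 = 0 + 0 → deadlocked
  s7 = 0 | (0 | 0) → deadlocked
LTS(Q): 6 reachable states
  t0 = c.b.(0 + 0) + a.0 | b.(0 | 0) → --a--▸ t1, --b--▸ t2, --c--▸ t3
  t1 = 0 | b.(0 | 0) → --b--▸ t4
  t2 = a.0 | (0 | 0) → --a--▸ t4
  t3 = b.(0 + 0) → --b--▸ t5
  t4 = 0 | (0 | 0) → deadlocked
  t5 = 0 + 0 → deadlocked
Trace ⟨ac⟩ through P, begin at {s0}:
  [1] a ⇒ {s1}
  [2] c ⇒ {s5}
  — P admits the full trace.
Trace ⟨ac⟩ through Q, begin at {t0}:
  [1] a ⇒ {t1}
  [2] c ⇒ ∅  — Q cannot continue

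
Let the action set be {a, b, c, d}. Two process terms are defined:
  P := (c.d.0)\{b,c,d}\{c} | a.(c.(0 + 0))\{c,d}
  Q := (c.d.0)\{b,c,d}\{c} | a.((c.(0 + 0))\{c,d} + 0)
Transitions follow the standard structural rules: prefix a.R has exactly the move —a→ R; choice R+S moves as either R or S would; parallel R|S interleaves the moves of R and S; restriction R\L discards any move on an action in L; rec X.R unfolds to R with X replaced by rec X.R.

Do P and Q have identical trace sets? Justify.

Reachable graph of P (2 states):
  u0 = (c.d.0)\{b,c,d}\{c} | a.(c.(0 + 0))\{c,d} | --a--▸ u1
  u1 = (c.d.0)\{b,c,d}\{c} | (c.(0 + 0))\{c,d} | (no moves)
Reachable graph of Q (2 states):
  v0 = (c.d.0)\{b,c,d}\{c} | a.((c.(0 + 0))\{c,d} + 0) | --a--▸ v1
  v1 = (c.d.0)\{b,c,d}\{c} | ((c.(0 + 0))\{c,d} + 0) | (no moves)
Coarsest stable partition (strong bisimilarity classes):
  B0 = {u0, v0}
  B1 = {u1, v1}
u0 ∈ B0, v0 ∈ B0 → same block
Bisimilar ⇒ trace-equivalent.

traces(P) = traces(Q)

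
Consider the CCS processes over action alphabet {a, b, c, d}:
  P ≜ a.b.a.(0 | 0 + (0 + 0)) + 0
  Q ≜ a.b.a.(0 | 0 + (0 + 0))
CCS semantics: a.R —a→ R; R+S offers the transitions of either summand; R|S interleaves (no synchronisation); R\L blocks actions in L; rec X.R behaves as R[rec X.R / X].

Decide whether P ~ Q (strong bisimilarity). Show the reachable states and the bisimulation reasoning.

P ~ Q

P's transition system — 4 states:
  s0 = a.b.a.(0 | 0 + (0 + 0)) + 0 has moves =a=> s1
  s1 = b.a.(0 | 0 + (0 + 0)) has moves =b=> s2
  s2 = a.(0 | 0 + (0 + 0)) has moves =a=> s3
  s3 = 0 | 0 + (0 + 0) has moves (no moves)
Q's transition system — 4 states:
  t0 = a.b.a.(0 | 0 + (0 + 0)) has moves =a=> t1
  t1 = b.a.(0 | 0 + (0 + 0)) has moves =b=> t2
  t2 = a.(0 | 0 + (0 + 0)) has moves =a=> t3
  t3 = 0 | 0 + (0 + 0) has moves (no moves)
Partition-refinement fixed point:
  B0 = {s0, t0}
  B1 = {s1, t1}
  B2 = {s2, t2}
  B3 = {s3, t3}
s0 ∈ B0, t0 ∈ B0 → same block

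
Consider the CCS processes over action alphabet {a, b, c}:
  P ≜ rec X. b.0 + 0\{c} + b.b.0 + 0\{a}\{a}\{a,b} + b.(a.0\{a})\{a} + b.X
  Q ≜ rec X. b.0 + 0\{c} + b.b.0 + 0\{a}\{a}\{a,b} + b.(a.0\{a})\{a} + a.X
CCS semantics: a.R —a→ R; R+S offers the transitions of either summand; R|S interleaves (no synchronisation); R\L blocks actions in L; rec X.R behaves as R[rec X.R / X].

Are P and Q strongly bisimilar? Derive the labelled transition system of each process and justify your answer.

LTS(P): 4 reachable states
  s0 = rec X. b.0 + 0\{c} + b.b.0 + 0\{a}\{a}\{a,b} + b.(a.0\{a})\{a} + b.X has moves -b-> s0, -b-> s1, -b-> s2, -b-> s3
  s1 = (a.0\{a})\{a} has moves (no moves)
  s2 = 0 has moves (no moves)
  s3 = b.0 has moves -b-> s2
LTS(Q): 4 reachable states
  t0 = rec X. b.0 + 0\{c} + b.b.0 + 0\{a}\{a}\{a,b} + b.(a.0\{a})\{a} + a.X has moves -a-> t0, -b-> t1, -b-> t2, -b-> t3
  t1 = (a.0\{a})\{a} has moves (no moves)
  t2 = 0 has moves (no moves)
  t3 = b.0 has moves -b-> t2
Bisimilarity quotient blocks:
  B0 = {s0}
  B1 = {s1, s2, t1, t2}
  B2 = {s3, t3}
  B3 = {t0}
s0 ∈ B0, t0 ∈ B3 → different blocks

P ≁ Q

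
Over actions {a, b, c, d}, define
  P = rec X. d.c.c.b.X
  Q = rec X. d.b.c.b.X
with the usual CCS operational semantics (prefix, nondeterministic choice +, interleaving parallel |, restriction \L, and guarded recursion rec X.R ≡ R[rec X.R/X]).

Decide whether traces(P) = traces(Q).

NO — witness ⟨dc⟩

LTS(P): 4 reachable states
  s0 = rec X. d.c.c.b.X | -d-> s1
  s1 = c.c.b.(rec X. d.c.c.b.X) | -c-> s2
  s2 = c.b.(rec X. d.c.c.b.X) | -c-> s3
  s3 = b.(rec X. d.c.c.b.X) | -b-> s0
LTS(Q): 4 reachable states
  t0 = rec X. d.b.c.b.X | -d-> t1
  t1 = b.c.b.(rec X. d.b.c.b.X) | -b-> t2
  t2 = c.b.(rec X. d.b.c.b.X) | -c-> t3
  t3 = b.(rec X. d.b.c.b.X) | -b-> t0
Run σ = ⟨dc⟩ on P: start {s0}
  after d @ step 1: {s1}
  after c @ step 2: {s2}
  P completes σ.
Run σ = ⟨dc⟩ on Q: start {t0}
  after d @ step 1: {t1}
  after c @ step 2: ∅  — Q cannot continue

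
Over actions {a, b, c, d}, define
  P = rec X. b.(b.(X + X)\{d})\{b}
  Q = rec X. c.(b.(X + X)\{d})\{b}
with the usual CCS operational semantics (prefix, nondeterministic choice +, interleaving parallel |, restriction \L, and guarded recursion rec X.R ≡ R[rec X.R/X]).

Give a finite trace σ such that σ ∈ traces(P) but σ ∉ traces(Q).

P's transition system — 2 states:
  m0 = rec X. b.(b.(X + X)\{d})\{b} → -b-> m1
  m1 = (b.((rec X. b.(b.(X + X)\{d})\{b}) + (rec X. b.(b.(X + X)\{d})\{b}))\{d})\{b} → stopped
Q's transition system — 2 states:
  n0 = rec X. c.(b.(X + X)\{d})\{b} → -c-> n1
  n1 = (b.((rec X. c.(b.(X + X)\{d})\{b}) + (rec X. c.(b.(X + X)\{d})\{b}))\{d})\{b} → stopped
Trace ⟨b⟩ through P, begin at {m0}:
  step 1 (b): {m1}
  P completes σ.
Trace ⟨b⟩ through Q, begin at {n0}:
  step 1 (b): ∅ (Q stuck)

b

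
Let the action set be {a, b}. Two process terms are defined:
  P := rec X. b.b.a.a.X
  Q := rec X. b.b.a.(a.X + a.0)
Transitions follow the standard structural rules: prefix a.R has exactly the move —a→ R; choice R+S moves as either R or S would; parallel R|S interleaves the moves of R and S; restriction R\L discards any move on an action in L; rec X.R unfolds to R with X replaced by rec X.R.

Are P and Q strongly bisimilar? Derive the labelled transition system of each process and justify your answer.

not bisimilar

Reachable graph of P (4 states):
  m0 = rec X. b.b.a.a.X → =b=> m1
  m1 = b.a.a.(rec X. b.b.a.a.X) → =b=> m2
  m2 = a.a.(rec X. b.b.a.a.X) → =a=> m3
  m3 = a.(rec X. b.b.a.a.X) → =a=> m0
Reachable graph of Q (5 states):
  n0 = rec X. b.b.a.(a.X + a.0) → =b=> n1
  n1 = b.a.(a.(rec X. b.b.a.(a.X + a.0)) + a.0) → =b=> n2
  n2 = a.(a.(rec X. b.b.a.(a.X + a.0)) + a.0) → =a=> n3
  n3 = a.(rec X. b.b.a.(a.X + a.0)) + a.0 → =a=> n0, =a=> n4
  n4 = 0 → deadlocked
Coarsest stable partition (strong bisimilarity classes):
  B0 = {m0}
  B1 = {m1}
  B2 = {m2}
  B3 = {m3}
  B4 = {n0}
  B5 = {n1}
  B6 = {n2}
  B7 = {n3}
  B8 = {n4}
m0 ∈ B0, n0 ∈ B4 → different blocks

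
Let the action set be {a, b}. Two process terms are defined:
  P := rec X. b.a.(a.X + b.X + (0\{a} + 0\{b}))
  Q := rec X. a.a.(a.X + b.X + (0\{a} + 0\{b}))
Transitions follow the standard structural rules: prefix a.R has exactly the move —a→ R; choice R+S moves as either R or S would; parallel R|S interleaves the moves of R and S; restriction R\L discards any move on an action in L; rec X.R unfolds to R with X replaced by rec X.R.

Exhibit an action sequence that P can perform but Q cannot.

LTS(P): 3 reachable states
  s0 = rec X. b.a.(a.X + b.X + (0\{a} + 0\{b})) :: ··b··> s1
  s1 = a.(a.(rec X. b.a.(a.X + b.X + (0\{a} + 0\{b}))) + b.(rec X. b.a.(a.X + b.X + (0\{a} + 0\{b}))) + (0\{a} + 0\{b})) :: ··a··> s2
  s2 = a.(rec X. b.a.(a.X + b.X + (0\{a} + 0\{b}))) + b.(rec X. b.a.(a.X + b.X + (0\{a} + 0\{b}))) + (0\{a} + 0\{b}) :: ··a··> s0, ··b··> s0
LTS(Q): 3 reachable states
  t0 = rec X. a.a.(a.X + b.X + (0\{a} + 0\{b})) :: ··a··> t1
  t1 = a.(a.(rec X. a.a.(a.X + b.X + (0\{a} + 0\{b}))) + b.(rec X. a.a.(a.X + b.X + (0\{a} + 0\{b}))) + (0\{a} + 0\{b})) :: ··a··> t2
  t2 = a.(rec X. a.a.(a.X + b.X + (0\{a} + 0\{b}))) + b.(rec X. a.a.(a.X + b.X + (0\{a} + 0\{b}))) + (0\{a} + 0\{b}) :: ··a··> t0, ··b··> t0
Trace ⟨b⟩ through P, begin at {s0}:
  step 1 (b): {s1}
  — P admits the full trace.
Trace ⟨b⟩ through Q, begin at {t0}:
  step 1 (b): ∅  — Q cannot continue

b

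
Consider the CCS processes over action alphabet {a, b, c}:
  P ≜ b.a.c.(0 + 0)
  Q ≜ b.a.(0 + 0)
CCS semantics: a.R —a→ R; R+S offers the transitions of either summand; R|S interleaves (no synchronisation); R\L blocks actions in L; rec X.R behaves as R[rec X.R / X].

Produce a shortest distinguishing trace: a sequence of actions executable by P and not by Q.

P's transition system — 4 states:
  u0 = b.a.c.(0 + 0) :: ··b··> u1
  u1 = a.c.(0 + 0) :: ··a··> u2
  u2 = c.(0 + 0) :: ··c··> u3
  u3 = 0 + 0 :: stopped
Q's transition system — 3 states:
  v0 = b.a.(0 + 0) :: ··b··> v1
  v1 = a.(0 + 0) :: ··a··> v2
  v2 = 0 + 0 :: stopped
Trace ⟨bac⟩ through P, begin at {u0}:
  [1] b ⇒ {u1}
  [2] a ⇒ {u2}
  [3] c ⇒ {u3}
  P completes σ.
Trace ⟨bac⟩ through Q, begin at {v0}:
  [1] b ⇒ {v1}
  [2] a ⇒ {v2}
  [3] c ⇒ ∅  — Q cannot continue

bac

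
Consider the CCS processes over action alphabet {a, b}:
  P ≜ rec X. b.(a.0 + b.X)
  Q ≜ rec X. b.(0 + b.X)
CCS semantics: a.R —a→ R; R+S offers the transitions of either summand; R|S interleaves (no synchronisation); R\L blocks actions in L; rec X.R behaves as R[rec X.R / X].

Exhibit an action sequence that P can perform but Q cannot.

ba

LTS(P): 3 reachable states
  u0 = rec X. b.(a.0 + b.X) → =b=> u1
  u1 = a.0 + b.(rec X. b.(a.0 + b.X)) → =a=> u2, =b=> u0
  u2 = 0 → deadlocked
LTS(Q): 2 reachable states
  v0 = rec X. b.(0 + b.X) → =b=> v1
  v1 = 0 + b.(rec X. b.(0 + b.X)) → =b=> v0
Trace ⟨ba⟩ through P, begin at {u0}:
  [1] b ⇒ {u1}
  [2] a ⇒ {u2}
  — P admits the full trace.
Trace ⟨ba⟩ through Q, begin at {v0}:
  [1] b ⇒ {v1}
  [2] a ⇒ ∅  — Q cannot continue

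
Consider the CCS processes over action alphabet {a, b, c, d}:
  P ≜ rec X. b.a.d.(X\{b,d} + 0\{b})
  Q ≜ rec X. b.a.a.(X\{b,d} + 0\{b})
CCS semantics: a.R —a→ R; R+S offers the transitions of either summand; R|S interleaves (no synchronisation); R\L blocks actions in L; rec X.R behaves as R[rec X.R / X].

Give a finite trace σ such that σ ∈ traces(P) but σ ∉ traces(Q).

bad

LTS(P): 4 reachable states
  u0 = rec X. b.a.d.(X\{b,d} + 0\{b}) ⊢ =b=> u1
  u1 = a.d.((rec X. b.a.d.(X\{b,d} + 0\{b}))\{b,d} + 0\{b}) ⊢ =a=> u2
  u2 = d.((rec X. b.a.d.(X\{b,d} + 0\{b}))\{b,d} + 0\{b}) ⊢ =d=> u3
  u3 = (rec X. b.a.d.(X\{b,d} + 0\{b}))\{b,d} + 0\{b} ⊢ ·
LTS(Q): 4 reachable states
  v0 = rec X. b.a.a.(X\{b,d} + 0\{b}) ⊢ =b=> v1
  v1 = a.a.((rec X. b.a.a.(X\{b,d} + 0\{b}))\{b,d} + 0\{b}) ⊢ =a=> v2
  v2 = a.((rec X. b.a.a.(X\{b,d} + 0\{b}))\{b,d} + 0\{b}) ⊢ =a=> v3
  v3 = (rec X. b.a.a.(X\{b,d} + 0\{b}))\{b,d} + 0\{b} ⊢ ·
Trace ⟨bad⟩ through P, begin at {u0}:
  step 1 (b): {u1}
  step 2 (a): {u2}
  step 3 (d): {u3}
  ✓ P
Trace ⟨bad⟩ through Q, begin at {v0}:
  step 1 (b): {v1}
  step 2 (a): {v2}
  step 3 (d): ∅  — Q cannot continue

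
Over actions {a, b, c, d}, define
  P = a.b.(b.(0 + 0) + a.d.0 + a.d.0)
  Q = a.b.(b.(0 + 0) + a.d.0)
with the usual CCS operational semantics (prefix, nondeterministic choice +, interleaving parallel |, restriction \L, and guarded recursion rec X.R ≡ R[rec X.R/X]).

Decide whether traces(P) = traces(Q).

YES

LTS(P): 6 reachable states
  s0 = a.b.(b.(0 + 0) + a.d.0 + a.d.0) ⊢ =a=> s1
  s1 = b.(b.(0 + 0) + a.d.0 + a.d.0) ⊢ =b=> s2
  s2 = b.(0 + 0) + a.d.0 + a.d.0 ⊢ =a=> s3, =b=> s4
  s3 = d.0 ⊢ =d=> s5
  s4 = 0 + 0 ⊢ stopped
  s5 = 0 ⊢ stopped
LTS(Q): 6 reachable states
  t0 = a.b.(b.(0 + 0) + a.d.0) ⊢ =a=> t1
  t1 = b.(b.(0 + 0) + a.d.0) ⊢ =b=> t2
  t2 = b.(0 + 0) + a.d.0 ⊢ =a=> t3, =b=> t4
  t3 = d.0 ⊢ =d=> t5
  t4 = 0 + 0 ⊢ stopped
  t5 = 0 ⊢ stopped
Coarsest stable partition (strong bisimilarity classes):
  B0 = {s0, t0}
  B1 = {s1, t1}
  B2 = {s2, t2}
  B3 = {s4, s5, t4, t5}
  B4 = {s3, t3}
s0 ∈ B0, t0 ∈ B0 → same block
Bisimilar ⇒ trace-equivalent.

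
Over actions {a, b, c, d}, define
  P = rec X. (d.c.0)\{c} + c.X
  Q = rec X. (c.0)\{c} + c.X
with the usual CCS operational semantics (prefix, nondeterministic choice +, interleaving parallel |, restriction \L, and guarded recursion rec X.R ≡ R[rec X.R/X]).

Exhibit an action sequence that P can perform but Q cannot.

Reachable graph of P (2 states):
  p0 = rec X. (d.c.0)\{c} + c.X → ··c··> p0, ··d··> p1
  p1 = (c.0)\{c} → (no moves)
Reachable graph of Q (1 states):
  q0 = rec X. (c.0)\{c} + c.X → ··c··> q0
Executing d from P (initial set {p0}):
  [1] d ⇒ {p1}
  ✓ P
Executing d from Q (initial set {q0}):
  [1] d ⇒ ∅ (Q stuck)

d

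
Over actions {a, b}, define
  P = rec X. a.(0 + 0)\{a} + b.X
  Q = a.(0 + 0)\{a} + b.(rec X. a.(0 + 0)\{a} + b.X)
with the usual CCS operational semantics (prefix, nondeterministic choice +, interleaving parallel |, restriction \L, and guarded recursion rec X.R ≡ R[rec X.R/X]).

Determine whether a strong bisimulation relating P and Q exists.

YES

Reachable graph of P (2 states):
  s0 = rec X. a.(0 + 0)\{a} + b.X | --a--▸ s1, --b--▸ s0
  s1 = (0 + 0)\{a} | stopped
Reachable graph of Q (3 states):
  t0 = a.(0 + 0)\{a} + b.(rec X. a.(0 + 0)\{a} + b.X) | --a--▸ t1, --b--▸ t2
  t1 = (0 + 0)\{a} | stopped
  t2 = rec X. a.(0 + 0)\{a} + b.X | --a--▸ t1, --b--▸ t2
Bisimilarity quotient blocks:
  B0 = {s0, t0, t2}
  B1 = {s1, t1}
s0 ∈ B0, t0 ∈ B0 → same block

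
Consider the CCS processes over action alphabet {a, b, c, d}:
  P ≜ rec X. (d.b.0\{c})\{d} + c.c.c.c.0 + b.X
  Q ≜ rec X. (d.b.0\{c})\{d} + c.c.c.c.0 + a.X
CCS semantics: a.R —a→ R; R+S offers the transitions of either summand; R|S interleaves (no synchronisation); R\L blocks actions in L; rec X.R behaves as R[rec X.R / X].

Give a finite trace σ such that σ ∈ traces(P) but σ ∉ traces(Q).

P's transition system — 5 states:
  p0 = rec X. (d.b.0\{c})\{d} + c.c.c.c.0 + b.X has moves =b=> p0, =c=> p1
  p1 = c.c.c.0 has moves =c=> p2
  p2 = c.c.0 has moves =c=> p3
  p3 = c.0 has moves =c=> p4
  p4 = 0 has moves stopped
Q's transition system — 5 states:
  q0 = rec X. (d.b.0\{c})\{d} + c.c.c.c.0 + a.X has moves =a=> q0, =c=> q1
  q1 = c.c.c.0 has moves =c=> q2
  q2 = c.c.0 has moves =c=> q3
  q3 = c.0 has moves =c=> q4
  q4 = 0 has moves stopped
Trace ⟨b⟩ through P, begin at {p0}:
  after b @ step 1: {p0}
  P completes σ.
Trace ⟨b⟩ through Q, begin at {q0}:
  after b @ step 1: ∅  — Q cannot continue

b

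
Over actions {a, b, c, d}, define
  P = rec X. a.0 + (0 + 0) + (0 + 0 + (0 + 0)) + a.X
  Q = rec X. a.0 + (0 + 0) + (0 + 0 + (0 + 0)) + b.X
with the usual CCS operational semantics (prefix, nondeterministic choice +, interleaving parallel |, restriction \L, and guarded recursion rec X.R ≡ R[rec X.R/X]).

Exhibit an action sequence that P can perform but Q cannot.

LTS(P): 2 reachable states
  m0 = rec X. a.0 + (0 + 0) + (0 + 0 + (0 + 0)) + a.X | -a-> m0, -a-> m1
  m1 = 0 | deadlocked
LTS(Q): 2 reachable states
  n0 = rec X. a.0 + (0 + 0) + (0 + 0 + (0 + 0)) + b.X | -a-> n1, -b-> n0
  n1 = 0 | deadlocked
Executing aa from P (initial set {m0}):
  after a @ step 1: {m0, m1}
  after a @ step 2: {m0, m1}
  P completes σ.
Executing aa from Q (initial set {n0}):
  after a @ step 1: {n1}
  after a @ step 2: ∅  — Q cannot continue

aa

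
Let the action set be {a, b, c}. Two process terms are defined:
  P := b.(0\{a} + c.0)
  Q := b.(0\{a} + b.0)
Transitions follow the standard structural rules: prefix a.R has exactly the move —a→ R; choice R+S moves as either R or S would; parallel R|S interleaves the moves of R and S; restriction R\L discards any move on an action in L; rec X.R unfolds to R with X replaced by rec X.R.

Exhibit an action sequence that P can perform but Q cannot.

P's transition system — 3 states:
  m0 = b.(0\{a} + c.0) | -b-> m1
  m1 = 0\{a} + c.0 | -c-> m2
  m2 = 0 | (no moves)
Q's transition system — 3 states:
  n0 = b.(0\{a} + b.0) | -b-> n1
  n1 = 0\{a} + b.0 | -b-> n2
  n2 = 0 | (no moves)
Run σ = ⟨bc⟩ on P: start {m0}
  step 1 (b): {m1}
  step 2 (c): {m2}
  P completes σ.
Run σ = ⟨bc⟩ on Q: start {n0}
  step 1 (b): {n1}
  step 2 (c): ∅ (Q stuck)

bc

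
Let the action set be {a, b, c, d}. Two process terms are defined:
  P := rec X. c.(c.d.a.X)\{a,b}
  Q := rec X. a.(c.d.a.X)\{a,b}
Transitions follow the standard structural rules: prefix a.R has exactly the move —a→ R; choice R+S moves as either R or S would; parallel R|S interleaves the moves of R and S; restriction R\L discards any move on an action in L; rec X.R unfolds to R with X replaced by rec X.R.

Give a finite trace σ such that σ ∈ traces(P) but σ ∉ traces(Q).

LTS(P): 4 reachable states
  u0 = rec X. c.(c.d.a.X)\{a,b} | —c→ u1
  u1 = (c.d.a.(rec X. c.(c.d.a.X)\{a,b}))\{a,b} | —c→ u2
  u2 = (d.a.(rec X. c.(c.d.a.X)\{a,b}))\{a,b} | —d→ u3
  u3 = (a.(rec X. c.(c.d.a.X)\{a,b}))\{a,b} | (no moves)
LTS(Q): 4 reachable states
  v0 = rec X. a.(c.d.a.X)\{a,b} | —a→ v1
  v1 = (c.d.a.(rec X. a.(c.d.a.X)\{a,b}))\{a,b} | —c→ v2
  v2 = (d.a.(rec X. a.(c.d.a.X)\{a,b}))\{a,b} | —d→ v3
  v3 = (a.(rec X. a.(c.d.a.X)\{a,b}))\{a,b} | (no moves)
Trace ⟨c⟩ through P, begin at {u0}:
  after c @ step 1: {u1}
  P completes σ.
Trace ⟨c⟩ through Q, begin at {v0}:
  after c @ step 1: ∅ (Q stuck)

c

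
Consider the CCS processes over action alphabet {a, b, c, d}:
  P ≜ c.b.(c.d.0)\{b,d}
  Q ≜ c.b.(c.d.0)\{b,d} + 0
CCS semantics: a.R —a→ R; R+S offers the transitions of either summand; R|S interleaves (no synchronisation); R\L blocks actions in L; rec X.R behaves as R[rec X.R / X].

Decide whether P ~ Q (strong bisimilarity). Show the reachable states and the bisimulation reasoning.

Reachable graph of P (4 states):
  p0 = c.b.(c.d.0)\{b,d} ⊢ ··c··> p1
  p1 = b.(c.d.0)\{b,d} ⊢ ··b··> p2
  p2 = (c.d.0)\{b,d} ⊢ ··c··> p3
  p3 = (d.0)\{b,d} ⊢ deadlocked
Reachable graph of Q (4 states):
  q0 = c.b.(c.d.0)\{b,d} + 0 ⊢ ··c··> q1
  q1 = b.(c.d.0)\{b,d} ⊢ ··b··> q2
  q2 = (c.d.0)\{b,d} ⊢ ··c··> q3
  q3 = (d.0)\{b,d} ⊢ deadlocked
Bisimilarity quotient blocks:
  B0 = {p0, q0}
  B1 = {p1, q1}
  B2 = {p2, q2}
  B3 = {p3, q3}
p0 ∈ B0, q0 ∈ B0 → same block

YES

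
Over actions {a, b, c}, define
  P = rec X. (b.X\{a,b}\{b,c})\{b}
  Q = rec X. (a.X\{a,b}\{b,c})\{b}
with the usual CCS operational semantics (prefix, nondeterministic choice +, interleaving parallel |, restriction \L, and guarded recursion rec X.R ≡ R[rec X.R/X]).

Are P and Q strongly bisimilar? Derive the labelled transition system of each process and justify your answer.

P ≁ Q

Reachable graph of P (1 states):
  s0 = rec X. (b.X\{a,b}\{b,c})\{b} :: deadlocked
Reachable graph of Q (2 states):
  t0 = rec X. (a.X\{a,b}\{b,c})\{b} :: -a-> t1
  t1 = (rec X. (a.X\{a,b}\{b,c})\{b})\{a,b}\{b,c}\{b} :: deadlocked
Coarsest stable partition (strong bisimilarity classes):
  B0 = {s0, t1}
  B1 = {t0}
s0 ∈ B0, t0 ∈ B1 → different blocks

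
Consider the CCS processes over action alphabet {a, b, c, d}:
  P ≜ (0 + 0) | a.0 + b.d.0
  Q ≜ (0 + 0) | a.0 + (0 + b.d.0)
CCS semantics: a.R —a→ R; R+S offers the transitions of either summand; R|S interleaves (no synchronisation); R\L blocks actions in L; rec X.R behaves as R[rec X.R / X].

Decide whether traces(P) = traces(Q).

YES

LTS(P): 4 reachable states
  u0 = (0 + 0) | a.0 + b.d.0 | —a→ u1, —b→ u2
  u1 = (0 + 0) | 0 | (no moves)
  u2 = d.0 | —d→ u3
  u3 = 0 | (no moves)
LTS(Q): 4 reachable states
  v0 = (0 + 0) | a.0 + (0 + b.d.0) | —a→ v1, —b→ v2
  v1 = (0 + 0) | 0 | (no moves)
  v2 = d.0 | —d→ v3
  v3 = 0 | (no moves)
Bisimilarity quotient blocks:
  B0 = {u0, v0}
  B1 = {u1, u3, v1, v3}
  B2 = {u2, v2}
u0 ∈ B0, v0 ∈ B0 → same block
Bisimilar ⇒ trace-equivalent.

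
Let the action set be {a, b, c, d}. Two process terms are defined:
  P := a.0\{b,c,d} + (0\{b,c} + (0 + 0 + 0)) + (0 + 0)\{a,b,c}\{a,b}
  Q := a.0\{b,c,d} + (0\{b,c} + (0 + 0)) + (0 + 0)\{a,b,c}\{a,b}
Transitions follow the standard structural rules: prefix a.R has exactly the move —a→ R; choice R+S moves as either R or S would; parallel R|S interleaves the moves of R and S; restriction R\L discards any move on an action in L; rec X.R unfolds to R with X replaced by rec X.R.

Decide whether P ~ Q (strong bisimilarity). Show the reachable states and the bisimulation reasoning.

bisimilar

LTS(P): 2 reachable states
  p0 = a.0\{b,c,d} + (0\{b,c} + (0 + 0 + 0)) + (0 + 0)\{a,b,c}\{a,b} has moves —a→ p1
  p1 = 0\{b,c,d} has moves (no moves)
LTS(Q): 2 reachable states
  q0 = a.0\{b,c,d} + (0\{b,c} + (0 + 0)) + (0 + 0)\{a,b,c}\{a,b} has moves —a→ q1
  q1 = 0\{b,c,d} has moves (no moves)
Coarsest stable partition (strong bisimilarity classes):
  B0 = {p0, q0}
  B1 = {p1, q1}
p0 ∈ B0, q0 ∈ B0 → same block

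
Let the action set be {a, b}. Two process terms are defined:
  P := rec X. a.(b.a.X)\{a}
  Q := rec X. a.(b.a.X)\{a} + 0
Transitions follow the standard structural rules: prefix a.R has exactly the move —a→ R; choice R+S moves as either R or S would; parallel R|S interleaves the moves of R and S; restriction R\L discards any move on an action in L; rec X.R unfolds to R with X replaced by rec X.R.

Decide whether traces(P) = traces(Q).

YES

Reachable graph of P (3 states):
  p0 = rec X. a.(b.a.X)\{a} has moves —a→ p1
  p1 = (b.a.(rec X. a.(b.a.X)\{a}))\{a} has moves —b→ p2
  p2 = (a.(rec X. a.(b.a.X)\{a}))\{a} has moves stopped
Reachable graph of Q (3 states):
  q0 = rec X. a.(b.a.X)\{a} + 0 has moves —a→ q1
  q1 = (b.a.(rec X. a.(b.a.X)\{a} + 0))\{a} has moves —b→ q2
  q2 = (a.(rec X. a.(b.a.X)\{a} + 0))\{a} has moves stopped
Bisimilarity quotient blocks:
  B0 = {p0, q0}
  B1 = {p1, q1}
  B2 = {p2, q2}
p0 ∈ B0, q0 ∈ B0 → same block
Bisimilar ⇒ trace-equivalent.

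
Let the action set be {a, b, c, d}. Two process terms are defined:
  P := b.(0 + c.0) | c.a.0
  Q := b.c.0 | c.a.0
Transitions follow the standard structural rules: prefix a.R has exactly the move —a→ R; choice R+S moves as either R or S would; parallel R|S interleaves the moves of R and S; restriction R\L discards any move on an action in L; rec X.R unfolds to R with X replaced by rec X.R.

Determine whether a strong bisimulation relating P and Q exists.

P's transition system — 9 states:
  u0 = b.(0 + c.0) | c.a.0 | =b=> u1, =c=> u2
  u1 = (0 + c.0) | c.a.0 | =c=> u3, =c=> u4
  u2 = b.(0 + c.0) | a.0 | =a=> u5, =b=> u3
  u3 = (0 + c.0) | a.0 | =a=> u6, =c=> u7
  u4 = 0 | c.a.0 | =c=> u7
  u5 = b.(0 + c.0) | 0 | =b=> u6
  u6 = (0 + c.0) | 0 | =c=> u8
  u7 = 0 | a.0 | =a=> u8
  u8 = 0 | 0 | stopped
Q's transition system — 9 states:
  v0 = b.c.0 | c.a.0 | =b=> v1, =c=> v2
  v1 = c.0 | c.a.0 | =c=> v3, =c=> v4
  v2 = b.c.0 | a.0 | =a=> v5, =b=> v4
  v3 = 0 | c.a.0 | =c=> v6
  v4 = c.0 | a.0 | =a=> v7, =c=> v6
  v5 = b.c.0 | 0 | =b=> v7
  v6 = 0 | a.0 | =a=> v8
  v7 = c.0 | 0 | =c=> v8
  v8 = 0 | 0 | stopped
Bisimilarity quotient blocks:
  B0 = {u0, v0}
  B1 = {u2, v2}
  B2 = {u5, v5}
  B3 = {u6, v7}
  B4 = {u8, v8}
  B5 = {u3, v4}
  B6 = {u7, v6}
  B7 = {u1, v1}
  B8 = {u4, v3}
u0 ∈ B0, v0 ∈ B0 → same block

YES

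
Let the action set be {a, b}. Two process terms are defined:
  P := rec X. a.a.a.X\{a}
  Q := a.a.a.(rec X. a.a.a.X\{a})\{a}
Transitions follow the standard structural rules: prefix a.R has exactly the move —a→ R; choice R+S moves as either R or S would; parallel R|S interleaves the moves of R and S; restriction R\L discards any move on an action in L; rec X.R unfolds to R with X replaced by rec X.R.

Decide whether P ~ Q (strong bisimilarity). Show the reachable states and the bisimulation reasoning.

YES

LTS(P): 4 reachable states
  s0 = rec X. a.a.a.X\{a} → —a→ s1
  s1 = a.a.(rec X. a.a.a.X\{a})\{a} → —a→ s2
  s2 = a.(rec X. a.a.a.X\{a})\{a} → —a→ s3
  s3 = (rec X. a.a.a.X\{a})\{a} → ·
LTS(Q): 4 reachable states
  t0 = a.a.a.(rec X. a.a.a.X\{a})\{a} → —a→ t1
  t1 = a.a.(rec X. a.a.a.X\{a})\{a} → —a→ t2
  t2 = a.(rec X. a.a.a.X\{a})\{a} → —a→ t3
  t3 = (rec X. a.a.a.X\{a})\{a} → ·
Partition-refinement fixed point:
  B0 = {s0, t0}
  B1 = {s1, t1}
  B2 = {s2, t2}
  B3 = {s3, t3}
s0 ∈ B0, t0 ∈ B0 → same block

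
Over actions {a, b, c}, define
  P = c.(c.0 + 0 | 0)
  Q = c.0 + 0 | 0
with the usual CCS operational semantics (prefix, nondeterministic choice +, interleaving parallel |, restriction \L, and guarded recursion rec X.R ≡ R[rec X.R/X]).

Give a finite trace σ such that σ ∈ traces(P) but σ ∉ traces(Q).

cc

Reachable graph of P (3 states):
  u0 = c.(c.0 + 0 | 0) → -c-> u1
  u1 = c.0 + 0 | 0 → -c-> u2
  u2 = 0 → deadlocked
Reachable graph of Q (2 states):
  v0 = c.0 + 0 | 0 → -c-> v1
  v1 = 0 → deadlocked
Executing cc from P (initial set {u0}):
  step 1 (c): {u1}
  step 2 (c): {u2}
  P completes σ.
Executing cc from Q (initial set {v0}):
  step 1 (c): {v1}
  step 2 (c): no successor for Q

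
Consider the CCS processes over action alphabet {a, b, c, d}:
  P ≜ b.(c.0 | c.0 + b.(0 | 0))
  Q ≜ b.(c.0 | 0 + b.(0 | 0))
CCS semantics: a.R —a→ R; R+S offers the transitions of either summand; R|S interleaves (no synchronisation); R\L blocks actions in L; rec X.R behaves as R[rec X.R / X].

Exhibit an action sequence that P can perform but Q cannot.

LTS(P): 5 reachable states
  u0 = b.(c.0 | c.0 + b.(0 | 0)) has moves =b=> u1
  u1 = c.0 | c.0 + b.(0 | 0) has moves =b=> u2, =c=> u3, =c=> u4
  u2 = 0 | 0 has moves (no moves)
  u3 = 0 | c.0 has moves =c=> u2
  u4 = c.0 | 0 has moves =c=> u2
LTS(Q): 3 reachable states
  v0 = b.(c.0 | 0 + b.(0 | 0)) has moves =b=> v1
  v1 = c.0 | 0 + b.(0 | 0) has moves =b=> v2, =c=> v2
  v2 = 0 | 0 has moves (no moves)
Trace ⟨bcc⟩ through P, begin at {u0}:
  [1] b ⇒ {u1}
  [2] c ⇒ {u3, u4}
  [3] c ⇒ {u2}
  ✓ P
Trace ⟨bcc⟩ through Q, begin at {v0}:
  [1] b ⇒ {v1}
  [2] c ⇒ {v2}
  [3] c ⇒ ∅  — Q cannot continue

bcc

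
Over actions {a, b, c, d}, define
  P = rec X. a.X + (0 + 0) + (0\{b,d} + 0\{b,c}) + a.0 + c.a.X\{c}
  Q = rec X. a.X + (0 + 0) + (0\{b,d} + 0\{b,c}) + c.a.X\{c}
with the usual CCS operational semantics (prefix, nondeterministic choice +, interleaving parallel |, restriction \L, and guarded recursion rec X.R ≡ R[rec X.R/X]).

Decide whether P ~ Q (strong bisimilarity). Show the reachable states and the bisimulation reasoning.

LTS(P): 5 reachable states
  s0 = rec X. a.X + (0 + 0) + (0\{b,d} + 0\{b,c}) + a.0 + c.a.X\{c} ⊢ —a→ s0, —a→ s1, —c→ s2
  s1 = 0 ⊢ stopped
  s2 = a.(rec X. a.X + (0 + 0) + (0\{b,d} + 0\{b,c}) + a.0 + c.a.X\{c})\{c} ⊢ —a→ s3
  s3 = (rec X. a.X + (0 + 0) + (0\{b,d} + 0\{b,c}) + a.0 + c.a.X\{c})\{c} ⊢ —a→ s3, —a→ s4
  s4 = 0\{c} ⊢ stopped
LTS(Q): 3 reachable states
  t0 = rec X. a.X + (0 + 0) + (0\{b,d} + 0\{b,c}) + c.a.X\{c} ⊢ —a→ t0, —c→ t1
  t1 = a.(rec X. a.X + (0 + 0) + (0\{b,d} + 0\{b,c}) + c.a.X\{c})\{c} ⊢ —a→ t2
  t2 = (rec X. a.X + (0 + 0) + (0\{b,d} + 0\{b,c}) + c.a.X\{c})\{c} ⊢ —a→ t2
Partition-refinement fixed point:
  B0 = {s0}
  B1 = {s1, s4}
  B2 = {s2}
  B3 = {s3}
  B4 = {t0}
  B5 = {t1, t2}
s0 ∈ B0, t0 ∈ B4 → different blocks

NO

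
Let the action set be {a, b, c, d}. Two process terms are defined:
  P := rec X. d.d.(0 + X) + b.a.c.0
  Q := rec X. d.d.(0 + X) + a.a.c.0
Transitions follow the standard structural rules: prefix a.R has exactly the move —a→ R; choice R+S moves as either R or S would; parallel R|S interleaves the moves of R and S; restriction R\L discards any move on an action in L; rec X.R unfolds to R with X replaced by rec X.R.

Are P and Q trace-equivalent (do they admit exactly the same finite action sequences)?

Reachable graph of P (6 states):
  u0 = rec X. d.d.(0 + X) + b.a.c.0 :: =b=> u1, =d=> u2
  u1 = a.c.0 :: =a=> u3
  u2 = d.(0 + (rec X. d.d.(0 + X) + b.a.c.0)) :: =d=> u4
  u3 = c.0 :: =c=> u5
  u4 = 0 + (rec X. d.d.(0 + X) + b.a.c.0) :: =b=> u1, =d=> u2
  u5 = 0 :: ∅
Reachable graph of Q (6 states):
  v0 = rec X. d.d.(0 + X) + a.a.c.0 :: =a=> v1, =d=> v2
  v1 = a.c.0 :: =a=> v3
  v2 = d.(0 + (rec X. d.d.(0 + X) + a.a.c.0)) :: =d=> v4
  v3 = c.0 :: =c=> v5
  v4 = 0 + (rec X. d.d.(0 + X) + a.a.c.0) :: =a=> v1, =d=> v2
  v5 = 0 :: ∅
Trace ⟨b⟩ through P, begin at {u0}:
  after b @ step 1: {u1}
  P completes σ.
Trace ⟨b⟩ through Q, begin at {v0}:
  after b @ step 1: ∅ (Q stuck)

NO — witness ⟨b⟩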